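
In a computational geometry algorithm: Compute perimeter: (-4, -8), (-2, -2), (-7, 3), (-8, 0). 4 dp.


Sides: (-4, -8)->(-2, -2): sqrt(40) = 6.324555, (-2, -2)->(-7, 3): sqrt(50) = 7.071068, (-7, 3)->(-8, 0): sqrt(10) = 3.162278, (-8, 0)->(-4, -8): sqrt(80) = 8.944272
Sum = 25.502173
Perimeter = 25.5022

25.5022


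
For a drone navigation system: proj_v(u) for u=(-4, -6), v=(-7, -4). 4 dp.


u.v = 52, |v| = sqrt(65) = 8.0623
Scalar projection = u.v / |v| = 52 / sqrt(65) = 6.4498

6.4498


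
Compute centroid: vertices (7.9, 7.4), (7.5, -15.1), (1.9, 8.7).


Centroid = ((x_A+x_B+x_C)/3, (y_A+y_B+y_C)/3)
= ((7.9+7.5+1.9)/3, (7.4+(-15.1)+8.7)/3)
= (5.7667, 0.3333)

(5.7667, 0.3333)


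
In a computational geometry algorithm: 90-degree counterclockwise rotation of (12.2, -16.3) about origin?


90° CCW: (x,y) -> (-y, x)
(12.2,-16.3) -> (16.3, 12.2)

(16.3, 12.2)


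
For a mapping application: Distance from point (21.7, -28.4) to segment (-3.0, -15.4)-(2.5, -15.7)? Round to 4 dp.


Project P onto AB: t = 1 (clamped to [0,1])
Closest point on segment: (2.5, -15.7)
Distance: 23.0202

23.0202


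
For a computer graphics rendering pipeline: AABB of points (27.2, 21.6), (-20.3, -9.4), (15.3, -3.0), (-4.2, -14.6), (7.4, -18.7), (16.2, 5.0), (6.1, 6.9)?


x range: [-20.3, 27.2]
y range: [-18.7, 21.6]
Bounding box: (-20.3,-18.7) to (27.2,21.6)

(-20.3,-18.7) to (27.2,21.6)


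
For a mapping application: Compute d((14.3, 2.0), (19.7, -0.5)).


dx=5.4, dy=-2.5
d^2 = 5.4^2 + (-2.5)^2 = 35.41
d = sqrt(35.41) = 5.9506

5.9506


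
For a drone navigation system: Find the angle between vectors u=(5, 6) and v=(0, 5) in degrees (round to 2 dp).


u.v = 30, |u| = sqrt(61) = 7.8102, |v| = sqrt(25) = 5
cos(theta) = u.v/(|u||v|) = 30/sqrt(1525) = 0.768221
theta = acos(0.768221) = 39.81 degrees

39.81 degrees


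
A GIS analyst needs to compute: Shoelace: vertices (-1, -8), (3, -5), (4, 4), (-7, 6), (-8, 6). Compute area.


Shoelace sum: ((-1)*(-5) - 3*(-8)) + (3*4 - 4*(-5)) + (4*6 - (-7)*4) + ((-7)*6 - (-8)*6) + ((-8)*(-8) - (-1)*6)
= 189
Area = |189|/2 = 94.5

94.5


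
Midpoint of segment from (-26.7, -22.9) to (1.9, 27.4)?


M = (((-26.7)+1.9)/2, ((-22.9)+27.4)/2)
= (-12.4, 2.25)

(-12.4, 2.25)


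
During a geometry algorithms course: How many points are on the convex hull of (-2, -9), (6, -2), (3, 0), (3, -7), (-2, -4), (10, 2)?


Convex hull vertices (CCW): (-2, -9), (3, -7), (10, 2), (3, 0), (-2, -4)
Count = 5

5


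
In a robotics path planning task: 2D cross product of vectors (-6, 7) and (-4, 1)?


u x v = u_x*v_y - u_y*v_x = (-6)*1 - 7*(-4)
= (-6) - (-28) = 22

22


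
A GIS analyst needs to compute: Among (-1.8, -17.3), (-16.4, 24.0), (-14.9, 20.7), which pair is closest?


d(P0,P1) = 43.8047, d(P0,P2) = 40.1947, d(P1,P2) = 3.6249
Closest: P1 and P2

Closest pair: (-16.4, 24.0) and (-14.9, 20.7), distance = 3.6249


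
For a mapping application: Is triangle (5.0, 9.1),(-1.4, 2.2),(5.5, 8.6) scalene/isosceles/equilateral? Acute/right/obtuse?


Side lengths squared: AB^2=88.57, BC^2=88.57, CA^2=0.5
Sorted: [0.5, 88.57, 88.57]
By sides: Isosceles, By angles: Acute

Isosceles, Acute


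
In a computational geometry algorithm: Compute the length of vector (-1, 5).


|u| = sqrt((-1)^2 + 5^2) = sqrt(26) = 5.099

5.099


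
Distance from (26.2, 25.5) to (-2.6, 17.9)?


dx=-28.8, dy=-7.6
d^2 = (-28.8)^2 + (-7.6)^2 = 887.2
d = sqrt(887.2) = 29.7859

29.7859


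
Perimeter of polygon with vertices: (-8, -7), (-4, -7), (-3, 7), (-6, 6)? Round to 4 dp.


Sides: (-8, -7)->(-4, -7): sqrt(16) = 4, (-4, -7)->(-3, 7): sqrt(197) = 14.035669, (-3, 7)->(-6, 6): sqrt(10) = 3.162278, (-6, 6)->(-8, -7): sqrt(173) = 13.152946
Sum = 34.350893
Perimeter = 34.3509

34.3509


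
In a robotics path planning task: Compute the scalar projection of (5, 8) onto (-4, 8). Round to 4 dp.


u.v = 44, |v| = sqrt(80) = 8.9443
Scalar projection = u.v / |v| = 44 / sqrt(80) = 4.9193

4.9193


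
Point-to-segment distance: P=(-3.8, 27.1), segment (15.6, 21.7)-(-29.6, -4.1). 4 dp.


Project P onto AB: t = 0.2723 (clamped to [0,1])
Closest point on segment: (3.2923, 14.6748)
Distance: 14.3069

14.3069


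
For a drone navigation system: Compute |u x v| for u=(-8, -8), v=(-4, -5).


|u x v| = |(-8)*(-5) - (-8)*(-4)|
= |40 - 32| = 8

8


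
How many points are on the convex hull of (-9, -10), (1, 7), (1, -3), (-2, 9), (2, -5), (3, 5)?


Convex hull vertices (CCW): (-9, -10), (2, -5), (3, 5), (1, 7), (-2, 9)
Count = 5

5


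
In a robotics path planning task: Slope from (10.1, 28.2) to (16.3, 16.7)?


slope = (y2-y1)/(x2-x1) = (16.7-28.2)/(16.3-10.1) = (-11.5)/6.2 = -1.8548

-1.8548


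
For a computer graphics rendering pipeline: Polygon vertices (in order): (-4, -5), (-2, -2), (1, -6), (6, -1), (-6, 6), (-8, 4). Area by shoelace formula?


Shoelace sum: ((-4)*(-2) - (-2)*(-5)) + ((-2)*(-6) - 1*(-2)) + (1*(-1) - 6*(-6)) + (6*6 - (-6)*(-1)) + ((-6)*4 - (-8)*6) + ((-8)*(-5) - (-4)*4)
= 157
Area = |157|/2 = 78.5

78.5


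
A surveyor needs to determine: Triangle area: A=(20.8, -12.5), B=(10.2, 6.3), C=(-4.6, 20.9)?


Area = |x_A(y_B-y_C) + x_B(y_C-y_A) + x_C(y_A-y_B)|/2
= |(-303.68) + 340.68 + 86.48|/2
= 123.48/2 = 61.74

61.74


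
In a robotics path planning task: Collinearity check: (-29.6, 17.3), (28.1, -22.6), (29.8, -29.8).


Cross product: (28.1-(-29.6))*((-29.8)-17.3) - ((-22.6)-17.3)*(29.8-(-29.6))
= -347.61

No, not collinear


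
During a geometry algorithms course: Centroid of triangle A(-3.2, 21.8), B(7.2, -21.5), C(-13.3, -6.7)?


Centroid = ((x_A+x_B+x_C)/3, (y_A+y_B+y_C)/3)
= (((-3.2)+7.2+(-13.3))/3, (21.8+(-21.5)+(-6.7))/3)
= (-3.1, -2.1333)

(-3.1, -2.1333)


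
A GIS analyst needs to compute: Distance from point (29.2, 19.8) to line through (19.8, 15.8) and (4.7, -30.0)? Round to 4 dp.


|cross product| = 370.12
|line direction| = sqrt(2325.65) = 48.225
Distance = 370.12/sqrt(2325.65) = 7.6749

7.6749


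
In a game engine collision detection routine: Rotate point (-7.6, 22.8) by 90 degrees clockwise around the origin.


90° CW: (x,y) -> (y, -x)
(-7.6,22.8) -> (22.8, 7.6)

(22.8, 7.6)


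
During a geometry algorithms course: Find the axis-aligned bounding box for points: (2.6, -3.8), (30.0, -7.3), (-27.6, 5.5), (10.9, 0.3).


x range: [-27.6, 30]
y range: [-7.3, 5.5]
Bounding box: (-27.6,-7.3) to (30,5.5)

(-27.6,-7.3) to (30,5.5)


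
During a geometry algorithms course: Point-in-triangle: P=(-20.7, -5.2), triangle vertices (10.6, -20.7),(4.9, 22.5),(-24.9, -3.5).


Cross products: AB x AP = 1263.81, BC x BP = 159.86, CA x CP = 11.89
All same sign? yes

Yes, inside


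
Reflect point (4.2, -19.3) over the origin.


Reflection over origin: (x,y) -> (-x,-y)
(4.2, -19.3) -> (-4.2, 19.3)

(-4.2, 19.3)


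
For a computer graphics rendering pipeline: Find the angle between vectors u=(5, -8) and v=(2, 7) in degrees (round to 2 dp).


u.v = -46, |u| = sqrt(89) = 9.434, |v| = sqrt(53) = 7.2801
cos(theta) = u.v/(|u||v|) = -46/sqrt(4717) = -0.669769
theta = acos(-0.669769) = 132.05 degrees

132.05 degrees


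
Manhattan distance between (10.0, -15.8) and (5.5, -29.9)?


|10-5.5| + |(-15.8)-(-29.9)| = 4.5 + 14.1 = 18.6

18.6


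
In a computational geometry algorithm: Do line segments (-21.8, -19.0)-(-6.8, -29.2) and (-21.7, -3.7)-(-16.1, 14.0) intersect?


Cross products: d1=-83.91, d2=-406.53, d3=230.52, d4=553.14
d1*d2 < 0 and d3*d4 < 0? no

No, they don't intersect


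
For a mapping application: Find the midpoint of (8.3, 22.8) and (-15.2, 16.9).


M = ((8.3+(-15.2))/2, (22.8+16.9)/2)
= (-3.45, 19.85)

(-3.45, 19.85)


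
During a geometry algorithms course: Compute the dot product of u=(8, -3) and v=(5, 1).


u . v = u_x*v_x + u_y*v_y = 8*5 + (-3)*1
= 40 + (-3) = 37

37


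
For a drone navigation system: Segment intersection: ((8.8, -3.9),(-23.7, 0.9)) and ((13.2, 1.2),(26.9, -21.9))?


Cross products: d1=-171.51, d2=-856.5, d3=-186.87, d4=498.12
d1*d2 < 0 and d3*d4 < 0? no

No, they don't intersect


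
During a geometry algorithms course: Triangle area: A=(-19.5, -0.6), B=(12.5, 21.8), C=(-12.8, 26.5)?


Area = |x_A(y_B-y_C) + x_B(y_C-y_A) + x_C(y_A-y_B)|/2
= |91.65 + 338.75 + 286.72|/2
= 717.12/2 = 358.56

358.56


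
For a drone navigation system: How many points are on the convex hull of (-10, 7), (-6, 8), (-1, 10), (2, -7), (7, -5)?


Convex hull vertices (CCW): (-10, 7), (2, -7), (7, -5), (-1, 10)
Count = 4

4


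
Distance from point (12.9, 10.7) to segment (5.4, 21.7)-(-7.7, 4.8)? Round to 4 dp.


Project P onto AB: t = 0.1917 (clamped to [0,1])
Closest point on segment: (2.8887, 18.4602)
Distance: 12.6668

12.6668


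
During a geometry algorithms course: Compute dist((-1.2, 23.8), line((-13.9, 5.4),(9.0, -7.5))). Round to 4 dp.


|cross product| = 585.19
|line direction| = sqrt(690.82) = 26.2835
Distance = 585.19/sqrt(690.82) = 22.2646

22.2646


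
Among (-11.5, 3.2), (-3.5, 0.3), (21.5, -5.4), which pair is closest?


d(P0,P1) = 8.5094, d(P0,P2) = 34.1022, d(P1,P2) = 25.6416
Closest: P0 and P1

Closest pair: (-11.5, 3.2) and (-3.5, 0.3), distance = 8.5094


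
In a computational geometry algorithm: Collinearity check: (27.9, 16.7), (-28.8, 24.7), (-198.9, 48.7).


Cross product: ((-28.8)-27.9)*(48.7-16.7) - (24.7-16.7)*((-198.9)-27.9)
= 0

Yes, collinear


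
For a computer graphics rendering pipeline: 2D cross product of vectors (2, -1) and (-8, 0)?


u x v = u_x*v_y - u_y*v_x = 2*0 - (-1)*(-8)
= 0 - 8 = -8

-8


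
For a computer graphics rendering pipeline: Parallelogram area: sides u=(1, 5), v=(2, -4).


|u x v| = |1*(-4) - 5*2|
= |(-4) - 10| = 14

14


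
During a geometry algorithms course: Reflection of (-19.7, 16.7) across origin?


Reflection over origin: (x,y) -> (-x,-y)
(-19.7, 16.7) -> (19.7, -16.7)

(19.7, -16.7)


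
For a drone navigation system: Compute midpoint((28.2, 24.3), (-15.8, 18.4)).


M = ((28.2+(-15.8))/2, (24.3+18.4)/2)
= (6.2, 21.35)

(6.2, 21.35)


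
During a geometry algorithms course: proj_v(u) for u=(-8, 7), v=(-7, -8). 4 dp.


u.v = 0, |v| = sqrt(113) = 10.6301
Scalar projection = u.v / |v| = 0 / sqrt(113) = 0

0


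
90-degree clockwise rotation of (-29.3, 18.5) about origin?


90° CW: (x,y) -> (y, -x)
(-29.3,18.5) -> (18.5, 29.3)

(18.5, 29.3)


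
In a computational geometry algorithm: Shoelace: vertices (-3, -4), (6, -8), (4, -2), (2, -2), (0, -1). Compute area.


Shoelace sum: ((-3)*(-8) - 6*(-4)) + (6*(-2) - 4*(-8)) + (4*(-2) - 2*(-2)) + (2*(-1) - 0*(-2)) + (0*(-4) - (-3)*(-1))
= 59
Area = |59|/2 = 29.5

29.5


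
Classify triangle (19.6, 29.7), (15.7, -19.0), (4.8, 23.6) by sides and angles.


Side lengths squared: AB^2=2386.9, BC^2=1933.57, CA^2=256.25
Sorted: [256.25, 1933.57, 2386.9]
By sides: Scalene, By angles: Obtuse

Scalene, Obtuse


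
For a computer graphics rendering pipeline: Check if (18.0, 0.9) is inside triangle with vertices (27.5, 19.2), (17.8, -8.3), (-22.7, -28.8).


Cross products: AB x AP = -83.74, BC x BP = -368.5, CA x CP = -462.66
All same sign? yes

Yes, inside


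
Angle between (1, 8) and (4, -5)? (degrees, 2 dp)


u.v = -36, |u| = sqrt(65) = 8.0623, |v| = sqrt(41) = 6.4031
cos(theta) = u.v/(|u||v|) = -36/sqrt(2665) = -0.697355
theta = acos(-0.697355) = 134.22 degrees

134.22 degrees


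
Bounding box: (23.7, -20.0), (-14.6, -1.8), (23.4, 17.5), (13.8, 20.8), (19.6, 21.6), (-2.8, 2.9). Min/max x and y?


x range: [-14.6, 23.7]
y range: [-20, 21.6]
Bounding box: (-14.6,-20) to (23.7,21.6)

(-14.6,-20) to (23.7,21.6)


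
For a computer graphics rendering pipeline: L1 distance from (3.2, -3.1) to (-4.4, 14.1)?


|3.2-(-4.4)| + |(-3.1)-14.1| = 7.6 + 17.2 = 24.8

24.8


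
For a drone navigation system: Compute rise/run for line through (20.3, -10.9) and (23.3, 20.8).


slope = (y2-y1)/(x2-x1) = (20.8-(-10.9))/(23.3-20.3) = 31.7/3 = 10.5667

10.5667


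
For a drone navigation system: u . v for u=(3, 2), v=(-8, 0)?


u . v = u_x*v_x + u_y*v_y = 3*(-8) + 2*0
= (-24) + 0 = -24

-24


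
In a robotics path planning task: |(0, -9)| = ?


|u| = sqrt(0^2 + (-9)^2) = sqrt(81) = 9

9


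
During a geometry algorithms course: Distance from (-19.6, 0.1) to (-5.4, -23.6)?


dx=14.2, dy=-23.7
d^2 = 14.2^2 + (-23.7)^2 = 763.33
d = sqrt(763.33) = 27.6284

27.6284


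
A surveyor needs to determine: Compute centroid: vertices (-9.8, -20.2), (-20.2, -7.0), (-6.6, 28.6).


Centroid = ((x_A+x_B+x_C)/3, (y_A+y_B+y_C)/3)
= (((-9.8)+(-20.2)+(-6.6))/3, ((-20.2)+(-7)+28.6)/3)
= (-12.2, 0.4667)

(-12.2, 0.4667)


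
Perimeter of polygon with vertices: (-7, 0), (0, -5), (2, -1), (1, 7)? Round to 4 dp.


Sides: (-7, 0)->(0, -5): sqrt(74) = 8.602325, (0, -5)->(2, -1): sqrt(20) = 4.472136, (2, -1)->(1, 7): sqrt(65) = 8.062258, (1, 7)->(-7, 0): sqrt(113) = 10.630146
Sum = 31.766865
Perimeter = 31.7669

31.7669


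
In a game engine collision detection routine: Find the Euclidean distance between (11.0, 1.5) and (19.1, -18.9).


dx=8.1, dy=-20.4
d^2 = 8.1^2 + (-20.4)^2 = 481.77
d = sqrt(481.77) = 21.9493

21.9493


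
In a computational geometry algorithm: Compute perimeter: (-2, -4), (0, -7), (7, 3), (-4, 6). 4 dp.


Sides: (-2, -4)->(0, -7): sqrt(13) = 3.605551, (0, -7)->(7, 3): sqrt(149) = 12.206556, (7, 3)->(-4, 6): sqrt(130) = 11.401754, (-4, 6)->(-2, -4): sqrt(104) = 10.198039
Sum = 37.4119
Perimeter = 37.4119

37.4119


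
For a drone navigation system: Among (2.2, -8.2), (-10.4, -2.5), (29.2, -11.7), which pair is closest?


d(P0,P1) = 13.8293, d(P0,P2) = 27.2259, d(P1,P2) = 40.6546
Closest: P0 and P1

Closest pair: (2.2, -8.2) and (-10.4, -2.5), distance = 13.8293


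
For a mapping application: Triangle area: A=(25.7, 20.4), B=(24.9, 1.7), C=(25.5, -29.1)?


Area = |x_A(y_B-y_C) + x_B(y_C-y_A) + x_C(y_A-y_B)|/2
= |791.56 + (-1232.55) + 476.85|/2
= 35.86/2 = 17.93

17.93


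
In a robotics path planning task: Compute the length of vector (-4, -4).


|u| = sqrt((-4)^2 + (-4)^2) = sqrt(32) = 5.6569

5.6569


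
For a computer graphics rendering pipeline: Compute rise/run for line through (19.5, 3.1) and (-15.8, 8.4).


slope = (y2-y1)/(x2-x1) = (8.4-3.1)/((-15.8)-19.5) = 5.3/(-35.3) = -0.1501

-0.1501


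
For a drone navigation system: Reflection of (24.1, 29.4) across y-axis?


Reflection over y-axis: (x,y) -> (-x,y)
(24.1, 29.4) -> (-24.1, 29.4)

(-24.1, 29.4)


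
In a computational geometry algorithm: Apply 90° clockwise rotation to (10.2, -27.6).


90° CW: (x,y) -> (y, -x)
(10.2,-27.6) -> (-27.6, -10.2)

(-27.6, -10.2)


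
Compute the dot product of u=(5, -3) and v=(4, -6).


u . v = u_x*v_x + u_y*v_y = 5*4 + (-3)*(-6)
= 20 + 18 = 38

38


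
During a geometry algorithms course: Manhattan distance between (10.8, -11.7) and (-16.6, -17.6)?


|10.8-(-16.6)| + |(-11.7)-(-17.6)| = 27.4 + 5.9 = 33.3

33.3


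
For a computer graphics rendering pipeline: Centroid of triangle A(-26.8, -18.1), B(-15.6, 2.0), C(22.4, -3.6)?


Centroid = ((x_A+x_B+x_C)/3, (y_A+y_B+y_C)/3)
= (((-26.8)+(-15.6)+22.4)/3, ((-18.1)+2+(-3.6))/3)
= (-6.6667, -6.5667)

(-6.6667, -6.5667)


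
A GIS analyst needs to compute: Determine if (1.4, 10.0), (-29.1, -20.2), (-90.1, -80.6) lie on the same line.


Cross product: ((-29.1)-1.4)*((-80.6)-10) - ((-20.2)-10)*((-90.1)-1.4)
= 0

Yes, collinear


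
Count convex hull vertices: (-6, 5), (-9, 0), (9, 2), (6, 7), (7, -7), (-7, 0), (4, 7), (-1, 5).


Convex hull vertices (CCW): (-9, 0), (7, -7), (9, 2), (6, 7), (4, 7), (-6, 5)
Count = 6

6


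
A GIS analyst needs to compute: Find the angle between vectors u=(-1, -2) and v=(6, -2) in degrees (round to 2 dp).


u.v = -2, |u| = sqrt(5) = 2.2361, |v| = sqrt(40) = 6.3246
cos(theta) = u.v/(|u||v|) = -2/sqrt(200) = -0.141421
theta = acos(-0.141421) = 98.13 degrees

98.13 degrees


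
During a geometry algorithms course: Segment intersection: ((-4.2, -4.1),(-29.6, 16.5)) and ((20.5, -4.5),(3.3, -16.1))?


Cross products: d1=-293.4, d2=-942.36, d3=-498.66, d4=150.3
d1*d2 < 0 and d3*d4 < 0? no

No, they don't intersect


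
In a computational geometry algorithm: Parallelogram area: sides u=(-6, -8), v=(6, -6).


|u x v| = |(-6)*(-6) - (-8)*6|
= |36 - (-48)| = 84

84


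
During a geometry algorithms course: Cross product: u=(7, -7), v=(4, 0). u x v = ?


u x v = u_x*v_y - u_y*v_x = 7*0 - (-7)*4
= 0 - (-28) = 28

28


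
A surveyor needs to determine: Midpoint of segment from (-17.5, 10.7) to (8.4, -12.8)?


M = (((-17.5)+8.4)/2, (10.7+(-12.8))/2)
= (-4.55, -1.05)

(-4.55, -1.05)


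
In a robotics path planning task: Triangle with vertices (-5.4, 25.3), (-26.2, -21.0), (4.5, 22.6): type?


Side lengths squared: AB^2=2576.33, BC^2=2843.45, CA^2=105.3
Sorted: [105.3, 2576.33, 2843.45]
By sides: Scalene, By angles: Obtuse

Scalene, Obtuse


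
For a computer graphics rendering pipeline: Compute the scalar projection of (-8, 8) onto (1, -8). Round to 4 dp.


u.v = -72, |v| = sqrt(65) = 8.0623
Scalar projection = u.v / |v| = -72 / sqrt(65) = -8.9305

-8.9305


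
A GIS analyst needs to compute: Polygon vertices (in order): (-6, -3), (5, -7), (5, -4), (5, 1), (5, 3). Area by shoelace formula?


Shoelace sum: ((-6)*(-7) - 5*(-3)) + (5*(-4) - 5*(-7)) + (5*1 - 5*(-4)) + (5*3 - 5*1) + (5*(-3) - (-6)*3)
= 110
Area = |110|/2 = 55

55


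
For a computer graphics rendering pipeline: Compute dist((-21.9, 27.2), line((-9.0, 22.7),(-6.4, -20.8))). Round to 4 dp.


|cross product| = 549.45
|line direction| = sqrt(1899.01) = 43.5776
Distance = 549.45/sqrt(1899.01) = 12.6085

12.6085


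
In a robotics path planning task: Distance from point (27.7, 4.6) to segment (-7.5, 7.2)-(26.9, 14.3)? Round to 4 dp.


Project P onto AB: t = 0.9665 (clamped to [0,1])
Closest point on segment: (25.7471, 14.062)
Distance: 9.6615

9.6615


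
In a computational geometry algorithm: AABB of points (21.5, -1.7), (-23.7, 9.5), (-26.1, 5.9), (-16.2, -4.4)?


x range: [-26.1, 21.5]
y range: [-4.4, 9.5]
Bounding box: (-26.1,-4.4) to (21.5,9.5)

(-26.1,-4.4) to (21.5,9.5)


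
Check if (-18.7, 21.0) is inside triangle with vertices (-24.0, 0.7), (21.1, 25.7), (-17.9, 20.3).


Cross products: AB x AP = 783.03, BC x BP = -31.62, CA x CP = -19.95
All same sign? no

No, outside


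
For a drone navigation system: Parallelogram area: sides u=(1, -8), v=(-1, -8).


|u x v| = |1*(-8) - (-8)*(-1)|
= |(-8) - 8| = 16

16


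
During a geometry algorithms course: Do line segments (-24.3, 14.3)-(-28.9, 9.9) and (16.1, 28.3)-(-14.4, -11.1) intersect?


Cross products: d1=-1164.76, d2=-1211.8, d3=113.36, d4=160.4
d1*d2 < 0 and d3*d4 < 0? no

No, they don't intersect


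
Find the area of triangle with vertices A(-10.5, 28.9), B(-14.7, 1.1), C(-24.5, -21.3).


Area = |x_A(y_B-y_C) + x_B(y_C-y_A) + x_C(y_A-y_B)|/2
= |(-235.2) + 737.94 + (-681.1)|/2
= 178.36/2 = 89.18

89.18


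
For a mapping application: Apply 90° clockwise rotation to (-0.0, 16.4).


90° CW: (x,y) -> (y, -x)
(0,16.4) -> (16.4, 0)

(16.4, 0)


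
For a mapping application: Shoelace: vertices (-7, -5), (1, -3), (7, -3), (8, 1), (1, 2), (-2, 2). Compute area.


Shoelace sum: ((-7)*(-3) - 1*(-5)) + (1*(-3) - 7*(-3)) + (7*1 - 8*(-3)) + (8*2 - 1*1) + (1*2 - (-2)*2) + ((-2)*(-5) - (-7)*2)
= 120
Area = |120|/2 = 60

60


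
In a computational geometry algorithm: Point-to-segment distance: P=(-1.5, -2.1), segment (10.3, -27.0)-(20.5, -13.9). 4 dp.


Project P onto AB: t = 0.7467 (clamped to [0,1])
Closest point on segment: (17.9164, -17.2181)
Distance: 24.608

24.608


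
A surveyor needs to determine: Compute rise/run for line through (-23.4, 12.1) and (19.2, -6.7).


slope = (y2-y1)/(x2-x1) = ((-6.7)-12.1)/(19.2-(-23.4)) = (-18.8)/42.6 = -0.4413

-0.4413


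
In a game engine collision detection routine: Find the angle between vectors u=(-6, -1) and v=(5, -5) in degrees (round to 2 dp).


u.v = -25, |u| = sqrt(37) = 6.0828, |v| = sqrt(50) = 7.0711
cos(theta) = u.v/(|u||v|) = -25/sqrt(1850) = -0.581238
theta = acos(-0.581238) = 125.54 degrees

125.54 degrees


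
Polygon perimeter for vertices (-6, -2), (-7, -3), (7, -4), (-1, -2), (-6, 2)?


Sides: (-6, -2)->(-7, -3): sqrt(2) = 1.414214, (-7, -3)->(7, -4): sqrt(197) = 14.035669, (7, -4)->(-1, -2): sqrt(68) = 8.246211, (-1, -2)->(-6, 2): sqrt(41) = 6.403124, (-6, 2)->(-6, -2): sqrt(16) = 4
Sum = 34.099218
Perimeter = 34.0992

34.0992


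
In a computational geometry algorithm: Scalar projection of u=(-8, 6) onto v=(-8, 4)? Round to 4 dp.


u.v = 88, |v| = sqrt(80) = 8.9443
Scalar projection = u.v / |v| = 88 / sqrt(80) = 9.8387

9.8387


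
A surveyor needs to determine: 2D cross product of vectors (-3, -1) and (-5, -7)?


u x v = u_x*v_y - u_y*v_x = (-3)*(-7) - (-1)*(-5)
= 21 - 5 = 16

16


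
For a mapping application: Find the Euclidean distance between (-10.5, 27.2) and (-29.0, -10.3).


dx=-18.5, dy=-37.5
d^2 = (-18.5)^2 + (-37.5)^2 = 1748.5
d = sqrt(1748.5) = 41.8151

41.8151


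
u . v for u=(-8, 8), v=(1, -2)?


u . v = u_x*v_x + u_y*v_y = (-8)*1 + 8*(-2)
= (-8) + (-16) = -24

-24


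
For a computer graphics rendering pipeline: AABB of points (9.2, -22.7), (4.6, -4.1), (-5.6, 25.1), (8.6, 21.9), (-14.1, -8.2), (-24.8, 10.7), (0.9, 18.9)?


x range: [-24.8, 9.2]
y range: [-22.7, 25.1]
Bounding box: (-24.8,-22.7) to (9.2,25.1)

(-24.8,-22.7) to (9.2,25.1)


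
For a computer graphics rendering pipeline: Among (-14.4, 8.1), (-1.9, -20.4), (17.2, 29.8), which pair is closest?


d(P0,P1) = 31.1207, d(P0,P2) = 38.3334, d(P1,P2) = 53.7108
Closest: P0 and P1

Closest pair: (-14.4, 8.1) and (-1.9, -20.4), distance = 31.1207


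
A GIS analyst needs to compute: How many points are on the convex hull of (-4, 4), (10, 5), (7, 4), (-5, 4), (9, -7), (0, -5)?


Convex hull vertices (CCW): (-5, 4), (0, -5), (9, -7), (10, 5)
Count = 4

4


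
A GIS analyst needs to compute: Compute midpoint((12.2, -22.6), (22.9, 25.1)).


M = ((12.2+22.9)/2, ((-22.6)+25.1)/2)
= (17.55, 1.25)

(17.55, 1.25)


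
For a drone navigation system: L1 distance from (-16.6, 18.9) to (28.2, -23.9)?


|(-16.6)-28.2| + |18.9-(-23.9)| = 44.8 + 42.8 = 87.6

87.6


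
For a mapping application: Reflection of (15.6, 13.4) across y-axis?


Reflection over y-axis: (x,y) -> (-x,y)
(15.6, 13.4) -> (-15.6, 13.4)

(-15.6, 13.4)


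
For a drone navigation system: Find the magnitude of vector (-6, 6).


|u| = sqrt((-6)^2 + 6^2) = sqrt(72) = 8.4853

8.4853


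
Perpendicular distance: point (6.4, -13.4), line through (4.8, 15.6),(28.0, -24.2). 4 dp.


|cross product| = 609.12
|line direction| = sqrt(2122.28) = 46.0682
Distance = 609.12/sqrt(2122.28) = 13.2221

13.2221


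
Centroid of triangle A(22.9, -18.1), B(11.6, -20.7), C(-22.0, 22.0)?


Centroid = ((x_A+x_B+x_C)/3, (y_A+y_B+y_C)/3)
= ((22.9+11.6+(-22))/3, ((-18.1)+(-20.7)+22)/3)
= (4.1667, -5.6)

(4.1667, -5.6)


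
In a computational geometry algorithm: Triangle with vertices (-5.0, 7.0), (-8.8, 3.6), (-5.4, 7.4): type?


Side lengths squared: AB^2=26, BC^2=26, CA^2=0.32
Sorted: [0.32, 26, 26]
By sides: Isosceles, By angles: Acute

Isosceles, Acute


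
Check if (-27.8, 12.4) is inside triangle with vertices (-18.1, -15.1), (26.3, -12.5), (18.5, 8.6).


Cross products: AB x AP = 1246.22, BC x BP = 947.29, CA x CP = -1236.39
All same sign? no

No, outside


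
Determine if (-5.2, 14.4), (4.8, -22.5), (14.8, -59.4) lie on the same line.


Cross product: (4.8-(-5.2))*((-59.4)-14.4) - ((-22.5)-14.4)*(14.8-(-5.2))
= 0

Yes, collinear


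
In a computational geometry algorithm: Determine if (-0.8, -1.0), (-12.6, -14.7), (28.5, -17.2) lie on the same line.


Cross product: ((-12.6)-(-0.8))*((-17.2)-(-1)) - ((-14.7)-(-1))*(28.5-(-0.8))
= 592.57

No, not collinear


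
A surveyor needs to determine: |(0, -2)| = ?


|u| = sqrt(0^2 + (-2)^2) = sqrt(4) = 2

2


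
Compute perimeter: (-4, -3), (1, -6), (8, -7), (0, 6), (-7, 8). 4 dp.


Sides: (-4, -3)->(1, -6): sqrt(34) = 5.830952, (1, -6)->(8, -7): sqrt(50) = 7.071068, (8, -7)->(0, 6): sqrt(233) = 15.264338, (0, 6)->(-7, 8): sqrt(53) = 7.28011, (-7, 8)->(-4, -3): sqrt(130) = 11.401754
Sum = 46.848222
Perimeter = 46.8482

46.8482


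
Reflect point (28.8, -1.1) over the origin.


Reflection over origin: (x,y) -> (-x,-y)
(28.8, -1.1) -> (-28.8, 1.1)

(-28.8, 1.1)


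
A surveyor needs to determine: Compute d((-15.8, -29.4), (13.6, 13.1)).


dx=29.4, dy=42.5
d^2 = 29.4^2 + 42.5^2 = 2670.61
d = sqrt(2670.61) = 51.6779

51.6779


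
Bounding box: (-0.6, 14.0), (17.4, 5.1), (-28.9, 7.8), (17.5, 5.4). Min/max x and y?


x range: [-28.9, 17.5]
y range: [5.1, 14]
Bounding box: (-28.9,5.1) to (17.5,14)

(-28.9,5.1) to (17.5,14)


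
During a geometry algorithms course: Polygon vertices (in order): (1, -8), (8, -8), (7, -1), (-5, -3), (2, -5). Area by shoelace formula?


Shoelace sum: (1*(-8) - 8*(-8)) + (8*(-1) - 7*(-8)) + (7*(-3) - (-5)*(-1)) + ((-5)*(-5) - 2*(-3)) + (2*(-8) - 1*(-5))
= 98
Area = |98|/2 = 49

49


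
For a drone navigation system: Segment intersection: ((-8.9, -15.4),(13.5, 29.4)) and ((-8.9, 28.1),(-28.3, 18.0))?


Cross products: d1=843.9, d2=201.02, d3=974.4, d4=1617.28
d1*d2 < 0 and d3*d4 < 0? no

No, they don't intersect


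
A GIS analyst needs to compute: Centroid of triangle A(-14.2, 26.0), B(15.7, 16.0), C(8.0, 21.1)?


Centroid = ((x_A+x_B+x_C)/3, (y_A+y_B+y_C)/3)
= (((-14.2)+15.7+8)/3, (26+16+21.1)/3)
= (3.1667, 21.0333)

(3.1667, 21.0333)


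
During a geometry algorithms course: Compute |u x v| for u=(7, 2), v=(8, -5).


|u x v| = |7*(-5) - 2*8|
= |(-35) - 16| = 51

51


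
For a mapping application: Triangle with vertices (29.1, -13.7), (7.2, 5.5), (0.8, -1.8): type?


Side lengths squared: AB^2=848.25, BC^2=94.25, CA^2=942.5
Sorted: [94.25, 848.25, 942.5]
By sides: Scalene, By angles: Right

Scalene, Right


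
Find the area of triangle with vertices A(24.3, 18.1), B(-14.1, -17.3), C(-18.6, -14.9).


Area = |x_A(y_B-y_C) + x_B(y_C-y_A) + x_C(y_A-y_B)|/2
= |(-58.32) + 465.3 + (-658.44)|/2
= 251.46/2 = 125.73

125.73


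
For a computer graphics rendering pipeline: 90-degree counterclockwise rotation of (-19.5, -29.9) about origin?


90° CCW: (x,y) -> (-y, x)
(-19.5,-29.9) -> (29.9, -19.5)

(29.9, -19.5)


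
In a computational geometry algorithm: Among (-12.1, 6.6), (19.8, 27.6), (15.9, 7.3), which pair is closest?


d(P0,P1) = 38.1918, d(P0,P2) = 28.0087, d(P1,P2) = 20.6712
Closest: P1 and P2

Closest pair: (19.8, 27.6) and (15.9, 7.3), distance = 20.6712


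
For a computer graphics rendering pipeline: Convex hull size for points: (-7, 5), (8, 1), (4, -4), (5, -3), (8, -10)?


Convex hull vertices (CCW): (-7, 5), (8, -10), (8, 1)
Count = 3

3


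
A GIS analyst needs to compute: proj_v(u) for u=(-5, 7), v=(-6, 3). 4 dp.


u.v = 51, |v| = sqrt(45) = 6.7082
Scalar projection = u.v / |v| = 51 / sqrt(45) = 7.6026

7.6026


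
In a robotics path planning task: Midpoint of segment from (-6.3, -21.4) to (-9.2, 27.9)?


M = (((-6.3)+(-9.2))/2, ((-21.4)+27.9)/2)
= (-7.75, 3.25)

(-7.75, 3.25)


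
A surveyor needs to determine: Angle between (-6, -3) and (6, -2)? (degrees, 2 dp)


u.v = -30, |u| = sqrt(45) = 6.7082, |v| = sqrt(40) = 6.3246
cos(theta) = u.v/(|u||v|) = -30/sqrt(1800) = -0.707107
theta = acos(-0.707107) = 135 degrees

135 degrees


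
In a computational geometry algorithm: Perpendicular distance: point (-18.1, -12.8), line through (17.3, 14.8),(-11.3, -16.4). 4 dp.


|cross product| = 315.12
|line direction| = sqrt(1791.4) = 42.3249
Distance = 315.12/sqrt(1791.4) = 7.4453

7.4453


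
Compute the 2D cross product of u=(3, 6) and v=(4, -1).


u x v = u_x*v_y - u_y*v_x = 3*(-1) - 6*4
= (-3) - 24 = -27

-27


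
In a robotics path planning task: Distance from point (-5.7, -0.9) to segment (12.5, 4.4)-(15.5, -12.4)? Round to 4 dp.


Project P onto AB: t = 0.1183 (clamped to [0,1])
Closest point on segment: (12.8548, 2.4133)
Distance: 18.8483

18.8483


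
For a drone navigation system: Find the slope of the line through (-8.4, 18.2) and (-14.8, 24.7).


slope = (y2-y1)/(x2-x1) = (24.7-18.2)/((-14.8)-(-8.4)) = 6.5/(-6.4) = -1.0156

-1.0156


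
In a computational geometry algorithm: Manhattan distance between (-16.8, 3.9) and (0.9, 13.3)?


|(-16.8)-0.9| + |3.9-13.3| = 17.7 + 9.4 = 27.1

27.1


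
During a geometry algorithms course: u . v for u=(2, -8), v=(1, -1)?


u . v = u_x*v_x + u_y*v_y = 2*1 + (-8)*(-1)
= 2 + 8 = 10

10


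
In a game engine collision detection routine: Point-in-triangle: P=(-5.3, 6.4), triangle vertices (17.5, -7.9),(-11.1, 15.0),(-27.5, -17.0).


Cross products: AB x AP = 113.14, BC x BP = 326.64, CA x CP = 850.98
All same sign? yes

Yes, inside


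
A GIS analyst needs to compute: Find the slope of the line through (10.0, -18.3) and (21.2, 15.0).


slope = (y2-y1)/(x2-x1) = (15-(-18.3))/(21.2-10) = 33.3/11.2 = 2.9732

2.9732


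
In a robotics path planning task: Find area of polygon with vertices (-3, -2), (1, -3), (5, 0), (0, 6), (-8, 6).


Shoelace sum: ((-3)*(-3) - 1*(-2)) + (1*0 - 5*(-3)) + (5*6 - 0*0) + (0*6 - (-8)*6) + ((-8)*(-2) - (-3)*6)
= 138
Area = |138|/2 = 69

69


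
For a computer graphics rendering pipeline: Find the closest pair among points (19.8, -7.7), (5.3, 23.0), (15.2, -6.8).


d(P0,P1) = 33.952, d(P0,P2) = 4.6872, d(P1,P2) = 31.4014
Closest: P0 and P2

Closest pair: (19.8, -7.7) and (15.2, -6.8), distance = 4.6872


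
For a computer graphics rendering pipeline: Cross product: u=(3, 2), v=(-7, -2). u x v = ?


u x v = u_x*v_y - u_y*v_x = 3*(-2) - 2*(-7)
= (-6) - (-14) = 8

8


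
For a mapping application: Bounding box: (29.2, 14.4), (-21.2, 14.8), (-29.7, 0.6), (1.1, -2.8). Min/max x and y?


x range: [-29.7, 29.2]
y range: [-2.8, 14.8]
Bounding box: (-29.7,-2.8) to (29.2,14.8)

(-29.7,-2.8) to (29.2,14.8)


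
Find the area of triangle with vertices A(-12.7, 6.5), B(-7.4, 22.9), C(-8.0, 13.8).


Area = |x_A(y_B-y_C) + x_B(y_C-y_A) + x_C(y_A-y_B)|/2
= |(-115.57) + (-54.02) + 131.2|/2
= 38.39/2 = 19.195

19.195


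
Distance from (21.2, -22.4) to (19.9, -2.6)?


dx=-1.3, dy=19.8
d^2 = (-1.3)^2 + 19.8^2 = 393.73
d = sqrt(393.73) = 19.8426

19.8426


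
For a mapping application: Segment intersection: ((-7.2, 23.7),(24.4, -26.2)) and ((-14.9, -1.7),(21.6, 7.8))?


Cross products: d1=853.95, d2=-1267.6, d3=-1186.87, d4=934.68
d1*d2 < 0 and d3*d4 < 0? yes

Yes, they intersect


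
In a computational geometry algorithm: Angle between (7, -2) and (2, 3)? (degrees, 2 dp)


u.v = 8, |u| = sqrt(53) = 7.2801, |v| = sqrt(13) = 3.6056
cos(theta) = u.v/(|u||v|) = 8/sqrt(689) = 0.304776
theta = acos(0.304776) = 72.26 degrees

72.26 degrees


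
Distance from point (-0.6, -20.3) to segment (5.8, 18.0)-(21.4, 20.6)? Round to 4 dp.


Project P onto AB: t = 0 (clamped to [0,1])
Closest point on segment: (5.8, 18)
Distance: 38.831

38.831


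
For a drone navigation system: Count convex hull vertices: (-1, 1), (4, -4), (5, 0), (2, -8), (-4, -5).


Convex hull vertices (CCW): (-4, -5), (2, -8), (4, -4), (5, 0), (-1, 1)
Count = 5

5


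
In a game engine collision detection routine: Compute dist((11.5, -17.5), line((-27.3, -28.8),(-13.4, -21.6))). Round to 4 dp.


|cross product| = 122.29
|line direction| = sqrt(245.05) = 15.6541
Distance = 122.29/sqrt(245.05) = 7.812

7.812


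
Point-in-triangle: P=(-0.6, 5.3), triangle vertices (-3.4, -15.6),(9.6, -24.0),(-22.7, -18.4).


Cross products: AB x AP = 295.22, BC x BP = -889.27, CA x CP = 395.53
All same sign? no

No, outside


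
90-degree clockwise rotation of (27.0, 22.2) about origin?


90° CW: (x,y) -> (y, -x)
(27,22.2) -> (22.2, -27)

(22.2, -27)


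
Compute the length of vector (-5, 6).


|u| = sqrt((-5)^2 + 6^2) = sqrt(61) = 7.8102

7.8102


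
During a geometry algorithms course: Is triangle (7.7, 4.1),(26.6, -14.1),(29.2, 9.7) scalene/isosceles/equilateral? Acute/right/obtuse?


Side lengths squared: AB^2=688.45, BC^2=573.2, CA^2=493.61
Sorted: [493.61, 573.2, 688.45]
By sides: Scalene, By angles: Acute

Scalene, Acute


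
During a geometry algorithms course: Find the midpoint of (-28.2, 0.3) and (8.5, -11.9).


M = (((-28.2)+8.5)/2, (0.3+(-11.9))/2)
= (-9.85, -5.8)

(-9.85, -5.8)


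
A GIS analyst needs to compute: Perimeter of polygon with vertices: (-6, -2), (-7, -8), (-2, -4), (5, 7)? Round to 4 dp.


Sides: (-6, -2)->(-7, -8): sqrt(37) = 6.082763, (-7, -8)->(-2, -4): sqrt(41) = 6.403124, (-2, -4)->(5, 7): sqrt(170) = 13.038405, (5, 7)->(-6, -2): sqrt(202) = 14.21267
Sum = 39.736962
Perimeter = 39.737

39.737


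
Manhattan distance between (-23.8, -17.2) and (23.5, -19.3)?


|(-23.8)-23.5| + |(-17.2)-(-19.3)| = 47.3 + 2.1 = 49.4

49.4


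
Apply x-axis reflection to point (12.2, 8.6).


Reflection over x-axis: (x,y) -> (x,-y)
(12.2, 8.6) -> (12.2, -8.6)

(12.2, -8.6)


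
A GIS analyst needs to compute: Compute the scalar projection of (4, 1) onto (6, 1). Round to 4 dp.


u.v = 25, |v| = sqrt(37) = 6.0828
Scalar projection = u.v / |v| = 25 / sqrt(37) = 4.11

4.11


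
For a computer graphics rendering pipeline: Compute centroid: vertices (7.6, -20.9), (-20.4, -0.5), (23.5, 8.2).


Centroid = ((x_A+x_B+x_C)/3, (y_A+y_B+y_C)/3)
= ((7.6+(-20.4)+23.5)/3, ((-20.9)+(-0.5)+8.2)/3)
= (3.5667, -4.4)

(3.5667, -4.4)


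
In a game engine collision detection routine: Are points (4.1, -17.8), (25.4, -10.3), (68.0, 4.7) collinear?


Cross product: (25.4-4.1)*(4.7-(-17.8)) - ((-10.3)-(-17.8))*(68-4.1)
= 0

Yes, collinear


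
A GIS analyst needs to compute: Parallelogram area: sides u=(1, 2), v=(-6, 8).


|u x v| = |1*8 - 2*(-6)|
= |8 - (-12)| = 20

20


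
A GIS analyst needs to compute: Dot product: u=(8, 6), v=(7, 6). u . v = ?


u . v = u_x*v_x + u_y*v_y = 8*7 + 6*6
= 56 + 36 = 92

92


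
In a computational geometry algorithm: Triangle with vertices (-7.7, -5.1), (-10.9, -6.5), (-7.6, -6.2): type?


Side lengths squared: AB^2=12.2, BC^2=10.98, CA^2=1.22
Sorted: [1.22, 10.98, 12.2]
By sides: Scalene, By angles: Right

Scalene, Right


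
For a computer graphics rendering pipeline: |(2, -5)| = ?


|u| = sqrt(2^2 + (-5)^2) = sqrt(29) = 5.3852

5.3852


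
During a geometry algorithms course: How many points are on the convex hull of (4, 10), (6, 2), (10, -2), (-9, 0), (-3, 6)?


Convex hull vertices (CCW): (-9, 0), (10, -2), (4, 10), (-3, 6)
Count = 4

4


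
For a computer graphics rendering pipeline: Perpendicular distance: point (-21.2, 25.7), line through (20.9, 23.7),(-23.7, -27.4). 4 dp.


|cross product| = 2240.51
|line direction| = sqrt(4600.37) = 67.826
Distance = 2240.51/sqrt(4600.37) = 33.0332

33.0332


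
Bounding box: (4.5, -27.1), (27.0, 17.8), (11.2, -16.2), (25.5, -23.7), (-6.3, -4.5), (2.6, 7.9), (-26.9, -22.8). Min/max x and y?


x range: [-26.9, 27]
y range: [-27.1, 17.8]
Bounding box: (-26.9,-27.1) to (27,17.8)

(-26.9,-27.1) to (27,17.8)


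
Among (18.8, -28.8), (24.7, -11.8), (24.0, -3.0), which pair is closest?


d(P0,P1) = 17.9947, d(P0,P2) = 26.3188, d(P1,P2) = 8.8278
Closest: P1 and P2

Closest pair: (24.7, -11.8) and (24.0, -3.0), distance = 8.8278


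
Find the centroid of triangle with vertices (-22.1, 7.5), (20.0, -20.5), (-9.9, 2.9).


Centroid = ((x_A+x_B+x_C)/3, (y_A+y_B+y_C)/3)
= (((-22.1)+20+(-9.9))/3, (7.5+(-20.5)+2.9)/3)
= (-4, -3.3667)

(-4, -3.3667)


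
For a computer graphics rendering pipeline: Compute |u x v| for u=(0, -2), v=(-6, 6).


|u x v| = |0*6 - (-2)*(-6)|
= |0 - 12| = 12

12


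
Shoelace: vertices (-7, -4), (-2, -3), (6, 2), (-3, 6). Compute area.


Shoelace sum: ((-7)*(-3) - (-2)*(-4)) + ((-2)*2 - 6*(-3)) + (6*6 - (-3)*2) + ((-3)*(-4) - (-7)*6)
= 123
Area = |123|/2 = 61.5

61.5


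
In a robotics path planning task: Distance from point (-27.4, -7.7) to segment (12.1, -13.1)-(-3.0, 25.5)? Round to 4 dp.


Project P onto AB: t = 0.4685 (clamped to [0,1])
Closest point on segment: (5.0255, 4.9846)
Distance: 34.8182

34.8182


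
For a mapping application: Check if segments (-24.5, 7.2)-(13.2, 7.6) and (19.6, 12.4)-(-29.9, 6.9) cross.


Cross products: d1=14.85, d2=202.4, d3=178.4, d4=-9.15
d1*d2 < 0 and d3*d4 < 0? no

No, they don't intersect


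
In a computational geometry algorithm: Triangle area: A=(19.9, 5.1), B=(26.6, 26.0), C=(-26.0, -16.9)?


Area = |x_A(y_B-y_C) + x_B(y_C-y_A) + x_C(y_A-y_B)|/2
= |853.71 + (-585.2) + 543.4|/2
= 811.91/2 = 405.955

405.955


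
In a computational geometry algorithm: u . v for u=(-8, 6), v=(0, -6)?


u . v = u_x*v_x + u_y*v_y = (-8)*0 + 6*(-6)
= 0 + (-36) = -36

-36


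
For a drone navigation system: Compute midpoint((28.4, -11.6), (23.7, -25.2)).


M = ((28.4+23.7)/2, ((-11.6)+(-25.2))/2)
= (26.05, -18.4)

(26.05, -18.4)


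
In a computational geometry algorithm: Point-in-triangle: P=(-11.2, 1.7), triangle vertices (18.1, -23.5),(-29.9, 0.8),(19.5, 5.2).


Cross products: AB x AP = -497.61, BC x BP = -37.82, CA x CP = -876.19
All same sign? yes

Yes, inside


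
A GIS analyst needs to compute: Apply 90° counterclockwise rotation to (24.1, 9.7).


90° CCW: (x,y) -> (-y, x)
(24.1,9.7) -> (-9.7, 24.1)

(-9.7, 24.1)


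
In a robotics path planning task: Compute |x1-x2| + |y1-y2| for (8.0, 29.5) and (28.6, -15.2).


|8-28.6| + |29.5-(-15.2)| = 20.6 + 44.7 = 65.3

65.3


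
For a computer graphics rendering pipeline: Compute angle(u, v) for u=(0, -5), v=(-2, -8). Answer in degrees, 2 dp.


u.v = 40, |u| = sqrt(25) = 5, |v| = sqrt(68) = 8.2462
cos(theta) = u.v/(|u||v|) = 40/sqrt(1700) = 0.970143
theta = acos(0.970143) = 14.04 degrees

14.04 degrees


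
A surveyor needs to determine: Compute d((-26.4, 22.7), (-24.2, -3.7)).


dx=2.2, dy=-26.4
d^2 = 2.2^2 + (-26.4)^2 = 701.8
d = sqrt(701.8) = 26.4915

26.4915


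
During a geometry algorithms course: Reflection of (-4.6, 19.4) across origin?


Reflection over origin: (x,y) -> (-x,-y)
(-4.6, 19.4) -> (4.6, -19.4)

(4.6, -19.4)


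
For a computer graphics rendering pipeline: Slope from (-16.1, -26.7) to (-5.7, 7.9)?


slope = (y2-y1)/(x2-x1) = (7.9-(-26.7))/((-5.7)-(-16.1)) = 34.6/10.4 = 3.3269

3.3269


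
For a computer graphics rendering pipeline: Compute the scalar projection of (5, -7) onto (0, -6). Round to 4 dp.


u.v = 42, |v| = sqrt(36) = 6
Scalar projection = u.v / |v| = 42 / sqrt(36) = 7

7


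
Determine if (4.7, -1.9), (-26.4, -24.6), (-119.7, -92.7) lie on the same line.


Cross product: ((-26.4)-4.7)*((-92.7)-(-1.9)) - ((-24.6)-(-1.9))*((-119.7)-4.7)
= 0

Yes, collinear


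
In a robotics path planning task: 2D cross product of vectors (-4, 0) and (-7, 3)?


u x v = u_x*v_y - u_y*v_x = (-4)*3 - 0*(-7)
= (-12) - 0 = -12

-12


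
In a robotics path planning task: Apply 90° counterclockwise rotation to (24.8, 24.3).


90° CCW: (x,y) -> (-y, x)
(24.8,24.3) -> (-24.3, 24.8)

(-24.3, 24.8)


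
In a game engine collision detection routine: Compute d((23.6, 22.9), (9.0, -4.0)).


dx=-14.6, dy=-26.9
d^2 = (-14.6)^2 + (-26.9)^2 = 936.77
d = sqrt(936.77) = 30.6067

30.6067


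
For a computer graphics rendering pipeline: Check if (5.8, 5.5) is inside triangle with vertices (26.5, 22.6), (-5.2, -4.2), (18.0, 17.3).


Cross products: AB x AP = -12.69, BC x BP = -11.46, CA x CP = -35.64
All same sign? yes

Yes, inside
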